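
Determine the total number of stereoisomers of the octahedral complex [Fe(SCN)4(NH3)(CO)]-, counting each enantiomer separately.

The six octahedral sites form three mutually perpendicular trans pairs.
Working through the distinct placements yields 2 geometric isomers: NH3 and CO mutually trans; NH3 and CO mutually cis.
Each arrangement has an internal mirror plane or centre of symmetry, so none is chiral.

2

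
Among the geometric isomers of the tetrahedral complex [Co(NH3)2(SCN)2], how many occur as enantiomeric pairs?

0

In a tetrahedral complex all four positions are equivalent and every pair of ligands is adjacent — there is no cis/trans distinction.
Only one geometric arrangement is possible.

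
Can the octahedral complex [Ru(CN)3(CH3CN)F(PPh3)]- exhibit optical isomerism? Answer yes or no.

An octahedron has six vertices in three trans pairs; every non-trans pair is cis.
Systematic placement gives 4 geometric isomers: CN mer (3 arrangements); CN fac (chiral).
One of these lacks any improper symmetry element and so occurs as an enantiomeric pair, giving 4 + 1 = 5 stereoisomers in total.

yes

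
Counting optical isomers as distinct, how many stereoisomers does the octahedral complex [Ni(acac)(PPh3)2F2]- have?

4

In an octahedral complex each vertex has one trans partner and four cis neighbours.
Each acac is bidentate and must span two cis positions.
The distinct arrangements are (3 in all): PPh3 cis, F trans; PPh3 cis, F cis (chiral); PPh3 trans, F cis.
One of these lacks any improper symmetry element and so occurs as an enantiomeric pair, giving 3 + 1 = 4 stereoisomers in total.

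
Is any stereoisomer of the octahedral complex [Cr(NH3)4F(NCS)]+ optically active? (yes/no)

no

The six octahedral sites form three mutually perpendicular trans pairs.
There are 2 geometric isomers: F and NCS mutually trans; F and NCS mutually cis.
Each arrangement has an internal mirror plane or centre of symmetry, so none is chiral.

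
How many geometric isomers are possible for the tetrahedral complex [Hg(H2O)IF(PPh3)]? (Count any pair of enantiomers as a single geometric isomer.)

In a tetrahedral complex all four positions are equivalent and every pair of ligands is adjacent — there is no cis/trans distinction.
Only one geometric arrangement is possible; it has no improper symmetry element, so it exists as a pair of enantiomers (2 stereoisomers).

1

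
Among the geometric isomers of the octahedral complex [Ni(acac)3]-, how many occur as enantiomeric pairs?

Each acac is bidentate and must span two cis positions.
Only one geometric arrangement is possible; it has no improper symmetry element, so it exists as a pair of enantiomers (2 stereoisomers).

1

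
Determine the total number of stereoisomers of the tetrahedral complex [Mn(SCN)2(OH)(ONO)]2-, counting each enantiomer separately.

All four vertices of a tetrahedron are equivalent and mutually adjacent, so cis/trans isomerism cannot arise.
Only one geometric arrangement is possible.

1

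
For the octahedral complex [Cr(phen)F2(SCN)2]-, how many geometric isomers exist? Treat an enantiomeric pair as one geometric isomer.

3

An octahedron has six vertices in three trans pairs; every non-trans pair is cis.
Each phen is bidentate and must span two cis positions.
Systematic placement gives 3 geometric isomers: F trans, SCN cis; F cis, SCN cis (chiral); F cis, SCN trans.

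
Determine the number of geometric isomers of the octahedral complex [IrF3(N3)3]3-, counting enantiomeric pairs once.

2

The six octahedral sites form three mutually perpendicular trans pairs.
Systematic placement gives 2 geometric isomers: F mer; F fac.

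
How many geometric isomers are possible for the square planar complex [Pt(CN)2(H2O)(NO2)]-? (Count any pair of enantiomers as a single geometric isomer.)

In a square planar complex each vertex has one trans partner and two cis neighbours.
There are 2 geometric isomers: CN cis; CN trans.

2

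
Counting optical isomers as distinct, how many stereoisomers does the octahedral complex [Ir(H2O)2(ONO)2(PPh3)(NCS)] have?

8

The six octahedral sites form three mutually perpendicular trans pairs.
Working through the distinct placements yields 6 geometric isomers: H2O trans, ONO cis; H2O trans, ONO trans; H2O cis, ONO cis (3 arrangements, 2 chiral); H2O cis, ONO trans.
Of these, 2 lack any improper symmetry element and so occur as enantiomeric pairs, giving 6 + 2 = 8 stereoisomers in total.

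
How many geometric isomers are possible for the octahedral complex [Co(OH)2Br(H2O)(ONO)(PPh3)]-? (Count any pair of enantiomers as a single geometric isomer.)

Exhaustive case analysis gives 9 geometric isomers.

9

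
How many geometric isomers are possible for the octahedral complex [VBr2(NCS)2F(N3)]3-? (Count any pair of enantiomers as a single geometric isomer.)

6

The six octahedral sites form three mutually perpendicular trans pairs.
Working through the distinct placements yields 6 geometric isomers: Br trans, NCS trans; Br trans, NCS cis; Br cis, NCS trans; Br cis, NCS cis (3 arrangements, 2 chiral).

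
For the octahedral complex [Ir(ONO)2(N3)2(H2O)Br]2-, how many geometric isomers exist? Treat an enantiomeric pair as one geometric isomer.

6

An octahedron has six vertices in three trans pairs; every non-trans pair is cis.
There are 6 geometric isomers: ONO trans, N3 trans; ONO cis, N3 cis (3 arrangements, 2 chiral); ONO trans, N3 cis; ONO cis, N3 trans.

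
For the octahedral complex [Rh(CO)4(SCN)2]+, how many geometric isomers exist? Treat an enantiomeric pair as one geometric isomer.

2

An octahedron has six vertices in three trans pairs; every non-trans pair is cis.
Systematic placement gives 2 geometric isomers: SCN trans; SCN cis.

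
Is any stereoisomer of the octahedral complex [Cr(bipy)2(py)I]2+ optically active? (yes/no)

The six octahedral sites form three mutually perpendicular trans pairs.
Each bipy is bidentate and must span two cis positions.
Working through the distinct placements yields 2 geometric isomers: py and I mutually cis (chiral); py and I mutually trans.
One of these lacks any improper symmetry element and so occurs as an enantiomeric pair, giving 2 + 1 = 3 stereoisomers in total.

yes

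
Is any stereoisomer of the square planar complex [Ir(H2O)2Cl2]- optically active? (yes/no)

A square has two trans pairs of vertices; adjacent vertices are cis.
Systematic placement gives 2 geometric isomers: H2O cis; H2O trans.
Each arrangement has an internal mirror plane or centre of symmetry, so none is chiral.

no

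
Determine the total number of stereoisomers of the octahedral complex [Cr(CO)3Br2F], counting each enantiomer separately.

The six octahedral sites form three mutually perpendicular trans pairs.
The distinct arrangements are (3 in all): CO mer, Br trans; CO fac, Br cis; CO mer, Br cis.
Each arrangement has an internal mirror plane or centre of symmetry, so none is chiral.

3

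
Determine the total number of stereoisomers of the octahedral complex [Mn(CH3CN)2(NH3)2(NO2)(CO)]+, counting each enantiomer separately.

8

Working through the distinct placements yields 6 geometric isomers: CH3CN trans, NH3 cis; CH3CN trans, NH3 trans; CH3CN cis, NH3 cis (3 arrangements, 2 chiral); CH3CN cis, NH3 trans.
Of these, 2 lack any improper symmetry element and so occur as enantiomeric pairs, giving 6 + 2 = 8 stereoisomers in total.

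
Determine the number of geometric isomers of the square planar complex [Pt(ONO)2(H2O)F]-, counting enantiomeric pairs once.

The distinct arrangements are (2 in all): ONO cis; ONO trans.

2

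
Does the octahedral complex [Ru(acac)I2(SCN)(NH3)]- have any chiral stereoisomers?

Each acac is bidentate and must span two cis positions.
There are 4 geometric isomers: I trans; I cis (3 arrangements, 2 chiral).
Of these, 2 lack any improper symmetry element and so occur as enantiomeric pairs, giving 4 + 2 = 6 stereoisomers in total.

yes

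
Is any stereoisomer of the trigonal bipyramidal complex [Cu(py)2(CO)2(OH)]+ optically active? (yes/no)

yes

A trigonal bipyramid has two axial and three equatorial sites, which are chemically inequivalent.
Systematic enumeration (placing each ligand type in turn and discarding arrangements equivalent by rotation or reflection) gives 5 geometric isomers.
One of these lacks any improper symmetry element and so occurs as an enantiomeric pair, giving 5 + 1 = 6 stereoisomers in total.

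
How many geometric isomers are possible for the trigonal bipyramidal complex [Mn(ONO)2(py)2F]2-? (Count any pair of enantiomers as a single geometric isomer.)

A trigonal bipyramid has two axial and three equatorial sites, which are chemically inequivalent.
Systematic enumeration (placing each ligand type in turn and discarding arrangements equivalent by rotation or reflection) gives 5 geometric isomers.

5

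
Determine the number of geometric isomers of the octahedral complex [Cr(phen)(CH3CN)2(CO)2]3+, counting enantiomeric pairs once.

The six octahedral sites form three mutually perpendicular trans pairs.
Each phen is bidentate and must span two cis positions.
Working through the distinct placements yields 3 geometric isomers: CH3CN trans, CO cis; CH3CN cis, CO cis (chiral); CH3CN cis, CO trans.

3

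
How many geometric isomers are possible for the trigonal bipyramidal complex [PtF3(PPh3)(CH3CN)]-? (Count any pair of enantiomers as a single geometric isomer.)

4

A trigonal bipyramid has two axial and three equatorial sites, which are chemically inequivalent.
Systematic placement gives 4 geometric isomers: PPh3 equatorial, CH3CN axial; PPh3 axial, CH3CN axial; PPh3 equatorial, CH3CN equatorial; PPh3 axial, CH3CN equatorial.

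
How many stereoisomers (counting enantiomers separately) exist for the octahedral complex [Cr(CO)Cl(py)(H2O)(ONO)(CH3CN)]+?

Exhaustive case analysis gives 15 geometric isomers.
Of these, 15 lack any improper symmetry element and so occur as enantiomeric pairs, giving 15 + 15 = 30 stereoisomers in total.

30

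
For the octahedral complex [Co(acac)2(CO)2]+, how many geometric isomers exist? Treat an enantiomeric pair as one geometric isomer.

The six octahedral sites form three mutually perpendicular trans pairs.
Each acac is bidentate and must span two cis positions.
Working through the distinct placements yields 2 geometric isomers: CO trans; CO cis (chiral).

2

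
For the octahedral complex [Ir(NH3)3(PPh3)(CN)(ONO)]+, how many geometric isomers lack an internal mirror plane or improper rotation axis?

An octahedron has six vertices in three trans pairs; every non-trans pair is cis.
The distinct arrangements are (4 in all): NH3 mer (3 arrangements); NH3 fac (chiral).
One of these lacks any improper symmetry element and so occurs as an enantiomeric pair, giving 4 + 1 = 5 stereoisomers in total.

1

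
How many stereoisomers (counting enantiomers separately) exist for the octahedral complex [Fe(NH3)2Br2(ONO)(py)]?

Working through the distinct placements yields 6 geometric isomers: NH3 trans, Br trans; NH3 cis, Br trans; NH3 cis, Br cis (3 arrangements, 2 chiral); NH3 trans, Br cis.
Of these, 2 lack any improper symmetry element and so occur as enantiomeric pairs, giving 6 + 2 = 8 stereoisomers in total.

8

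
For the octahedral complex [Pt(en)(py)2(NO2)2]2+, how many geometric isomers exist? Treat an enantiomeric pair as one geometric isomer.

An octahedron has six vertices in three trans pairs; every non-trans pair is cis.
Each en is bidentate and must span two cis positions.
Working through the distinct placements yields 3 geometric isomers: py cis, NO2 trans; py trans, NO2 cis; py cis, NO2 cis (chiral).

3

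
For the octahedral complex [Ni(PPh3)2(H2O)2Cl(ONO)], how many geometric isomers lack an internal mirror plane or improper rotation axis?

2

An octahedron has six vertices in three trans pairs; every non-trans pair is cis.
There are 6 geometric isomers: PPh3 trans, H2O cis; PPh3 cis, H2O cis (3 arrangements, 2 chiral); PPh3 trans, H2O trans; PPh3 cis, H2O trans.
Of these, 2 lack any improper symmetry element and so occur as enantiomeric pairs, giving 6 + 2 = 8 stereoisomers in total.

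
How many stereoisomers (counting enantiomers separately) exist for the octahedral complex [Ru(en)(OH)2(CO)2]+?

4

The six octahedral sites form three mutually perpendicular trans pairs.
Each en is bidentate and must span two cis positions.
Working through the distinct placements yields 3 geometric isomers: OH cis, CO trans; OH cis, CO cis (chiral); OH trans, CO cis.
One of these lacks any improper symmetry element and so occurs as an enantiomeric pair, giving 3 + 1 = 4 stereoisomers in total.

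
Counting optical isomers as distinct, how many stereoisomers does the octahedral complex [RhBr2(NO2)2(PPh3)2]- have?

6

An octahedron has six vertices in three trans pairs; every non-trans pair is cis.
There are 5 geometric isomers: Br trans, NO2 trans, PPh3 trans; Br trans, NO2 cis, PPh3 cis; Br cis, NO2 cis, PPh3 trans; Br cis, NO2 cis, PPh3 cis (chiral); Br cis, NO2 trans, PPh3 cis.
One of these lacks any improper symmetry element and so occurs as an enantiomeric pair, giving 5 + 1 = 6 stereoisomers in total.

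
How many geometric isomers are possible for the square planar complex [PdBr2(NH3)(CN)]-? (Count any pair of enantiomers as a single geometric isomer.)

2

The distinct arrangements are (2 in all): Br cis; Br trans.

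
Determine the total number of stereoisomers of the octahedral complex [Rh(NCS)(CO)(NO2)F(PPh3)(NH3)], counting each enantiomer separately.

The six octahedral sites form three mutually perpendicular trans pairs.
Placing the ligands in turn and identifying arrangements related by rotation or reflection leaves 15 distinct geometric isomers.
Of these, 15 lack any improper symmetry element and so occur as enantiomeric pairs, giving 15 + 15 = 30 stereoisomers in total.

30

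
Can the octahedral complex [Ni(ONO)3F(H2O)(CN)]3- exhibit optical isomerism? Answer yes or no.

An octahedron has six vertices in three trans pairs; every non-trans pair is cis.
There are 4 geometric isomers: ONO mer (3 arrangements); ONO fac (chiral).
One of these lacks any improper symmetry element and so occurs as an enantiomeric pair, giving 4 + 1 = 5 stereoisomers in total.

yes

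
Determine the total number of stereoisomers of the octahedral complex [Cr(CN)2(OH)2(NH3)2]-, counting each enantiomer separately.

6

There are 5 geometric isomers: CN trans, OH trans, NH3 trans; CN trans, OH cis, NH3 cis; CN cis, OH trans, NH3 cis; CN cis, OH cis, NH3 cis (chiral); CN cis, OH cis, NH3 trans.
One of these lacks any improper symmetry element and so occurs as an enantiomeric pair, giving 5 + 1 = 6 stereoisomers in total.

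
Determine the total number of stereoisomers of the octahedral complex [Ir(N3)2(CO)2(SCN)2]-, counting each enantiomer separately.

Systematic placement gives 5 geometric isomers: N3 trans, CO trans, SCN trans; N3 cis, CO trans, SCN cis; N3 cis, CO cis, SCN trans; N3 cis, CO cis, SCN cis (chiral); N3 trans, CO cis, SCN cis.
One of these lacks any improper symmetry element and so occurs as an enantiomeric pair, giving 5 + 1 = 6 stereoisomers in total.

6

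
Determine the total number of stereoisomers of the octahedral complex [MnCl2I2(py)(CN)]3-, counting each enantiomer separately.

In an octahedral complex each vertex has one trans partner and four cis neighbours.
The distinct arrangements are (6 in all): Cl cis, I cis (3 arrangements, 2 chiral); Cl cis, I trans; Cl trans, I cis; Cl trans, I trans.
Of these, 2 lack any improper symmetry element and so occur as enantiomeric pairs, giving 6 + 2 = 8 stereoisomers in total.

8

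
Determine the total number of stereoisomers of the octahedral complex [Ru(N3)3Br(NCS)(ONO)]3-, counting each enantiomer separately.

An octahedron has six vertices in three trans pairs; every non-trans pair is cis.
The distinct arrangements are (4 in all): N3 mer (3 arrangements); N3 fac (chiral).
One of these lacks any improper symmetry element and so occurs as an enantiomeric pair, giving 4 + 1 = 5 stereoisomers in total.

5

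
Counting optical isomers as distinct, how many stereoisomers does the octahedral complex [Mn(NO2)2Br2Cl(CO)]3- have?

The six octahedral sites form three mutually perpendicular trans pairs.
The distinct arrangements are (6 in all): NO2 trans, Br trans; NO2 cis, Br trans; NO2 trans, Br cis; NO2 cis, Br cis (3 arrangements, 2 chiral).
Of these, 2 lack any improper symmetry element and so occur as enantiomeric pairs, giving 6 + 2 = 8 stereoisomers in total.

8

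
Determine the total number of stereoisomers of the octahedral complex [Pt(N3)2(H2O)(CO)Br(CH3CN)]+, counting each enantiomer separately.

15

An octahedron has six vertices in three trans pairs; every non-trans pair is cis.
Exhaustive case analysis gives 9 geometric isomers.
Of these, 6 lack any improper symmetry element and so occur as enantiomeric pairs, giving 9 + 6 = 15 stereoisomers in total.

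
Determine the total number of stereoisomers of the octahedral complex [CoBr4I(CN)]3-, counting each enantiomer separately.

2

There are 2 geometric isomers: I and CN mutually trans; I and CN mutually cis.
Each arrangement has an internal mirror plane or centre of symmetry, so none is chiral.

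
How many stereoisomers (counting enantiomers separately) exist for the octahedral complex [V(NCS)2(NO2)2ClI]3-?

8

There are 6 geometric isomers: NCS trans, NO2 trans; NCS cis, NO2 cis (3 arrangements, 2 chiral); NCS cis, NO2 trans; NCS trans, NO2 cis.
Of these, 2 lack any improper symmetry element and so occur as enantiomeric pairs, giving 6 + 2 = 8 stereoisomers in total.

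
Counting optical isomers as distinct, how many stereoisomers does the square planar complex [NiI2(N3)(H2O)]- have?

In a square planar complex each vertex has one trans partner and two cis neighbours.
Working through the distinct placements yields 2 geometric isomers: I cis; I trans.
Each arrangement has an internal mirror plane or centre of symmetry, so none is chiral.

2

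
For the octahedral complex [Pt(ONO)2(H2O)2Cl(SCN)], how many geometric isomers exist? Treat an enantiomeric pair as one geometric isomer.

6

An octahedron has six vertices in three trans pairs; every non-trans pair is cis.
Working through the distinct placements yields 6 geometric isomers: ONO cis, H2O cis (3 arrangements, 2 chiral); ONO trans, H2O cis; ONO cis, H2O trans; ONO trans, H2O trans.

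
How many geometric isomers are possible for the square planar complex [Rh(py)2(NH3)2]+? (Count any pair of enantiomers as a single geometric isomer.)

2

A square has two trans pairs of vertices; adjacent vertices are cis.
Systematic placement gives 2 geometric isomers: py cis; py trans.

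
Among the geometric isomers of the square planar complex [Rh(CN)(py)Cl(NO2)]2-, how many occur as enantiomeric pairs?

0

A square has two trans pairs of vertices; adjacent vertices are cis.
Working through the distinct placements yields 3 geometric isomers: (CN/NO2 trans, Cl/py trans); (CN/py trans, Cl/NO2 trans); (CN/Cl trans, NO2/py trans).
Each arrangement has an internal mirror plane or centre of symmetry, so none is chiral.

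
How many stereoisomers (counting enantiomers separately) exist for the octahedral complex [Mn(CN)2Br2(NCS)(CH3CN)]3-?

8

In an octahedral complex each vertex has one trans partner and four cis neighbours.
Systematic placement gives 6 geometric isomers: CN cis, Br trans; CN trans, Br trans; CN cis, Br cis (3 arrangements, 2 chiral); CN trans, Br cis.
Of these, 2 lack any improper symmetry element and so occur as enantiomeric pairs, giving 6 + 2 = 8 stereoisomers in total.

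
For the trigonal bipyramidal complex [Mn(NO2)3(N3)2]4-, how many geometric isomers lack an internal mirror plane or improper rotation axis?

The distinct arrangements are (3 in all): N3 both axial; N3 one axial, one equatorial; N3 both equatorial.
Each arrangement has an internal mirror plane or centre of symmetry, so none is chiral.

0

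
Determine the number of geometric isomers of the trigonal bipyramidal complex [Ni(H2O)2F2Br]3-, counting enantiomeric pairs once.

A trigonal bipyramid has two axial and three equatorial sites, which are chemically inequivalent.
Placing the ligands in turn and identifying arrangements related by rotation or reflection leaves 5 distinct geometric isomers.

5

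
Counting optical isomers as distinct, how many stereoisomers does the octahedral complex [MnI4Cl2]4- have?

An octahedron has six vertices in three trans pairs; every non-trans pair is cis.
The distinct arrangements are (2 in all): Cl trans; Cl cis.
Each arrangement has an internal mirror plane or centre of symmetry, so none is chiral.

2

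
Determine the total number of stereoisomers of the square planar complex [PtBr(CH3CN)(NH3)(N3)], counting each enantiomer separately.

In a square planar complex each vertex has one trans partner and two cis neighbours.
Working through the distinct placements yields 3 geometric isomers: (Br/N3 trans, CH3CN/NH3 trans); (Br/NH3 trans, CH3CN/N3 trans); (Br/CH3CN trans, N3/NH3 trans).
Each arrangement has an internal mirror plane or centre of symmetry, so none is chiral.

3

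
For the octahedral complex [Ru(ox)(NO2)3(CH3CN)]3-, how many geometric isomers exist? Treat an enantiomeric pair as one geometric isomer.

2

An octahedron has six vertices in three trans pairs; every non-trans pair is cis.
Each ox is bidentate and must span two cis positions.
The distinct arrangements are (2 in all): NO2 fac; NO2 mer.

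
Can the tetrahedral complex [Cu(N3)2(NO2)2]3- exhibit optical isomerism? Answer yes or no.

Only one geometric arrangement is possible.

no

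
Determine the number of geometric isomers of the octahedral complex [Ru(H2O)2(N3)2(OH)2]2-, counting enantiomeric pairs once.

5

In an octahedral complex each vertex has one trans partner and four cis neighbours.
There are 5 geometric isomers: H2O trans, N3 trans, OH trans; H2O trans, N3 cis, OH cis; H2O cis, N3 cis, OH trans; H2O cis, N3 cis, OH cis (chiral); H2O cis, N3 trans, OH cis.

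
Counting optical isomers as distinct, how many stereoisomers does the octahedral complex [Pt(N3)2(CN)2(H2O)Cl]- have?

In an octahedral complex each vertex has one trans partner and four cis neighbours.
Systematic placement gives 6 geometric isomers: N3 trans, CN trans; N3 cis, CN trans; N3 trans, CN cis; N3 cis, CN cis (3 arrangements, 2 chiral).
Of these, 2 lack any improper symmetry element and so occur as enantiomeric pairs, giving 6 + 2 = 8 stereoisomers in total.

8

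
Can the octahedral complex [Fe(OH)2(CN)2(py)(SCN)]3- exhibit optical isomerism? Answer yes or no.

In an octahedral complex each vertex has one trans partner and four cis neighbours.
Working through the distinct placements yields 6 geometric isomers: OH trans, CN trans; OH cis, CN trans; OH cis, CN cis (3 arrangements, 2 chiral); OH trans, CN cis.
Of these, 2 lack any improper symmetry element and so occur as enantiomeric pairs, giving 6 + 2 = 8 stereoisomers in total.

yes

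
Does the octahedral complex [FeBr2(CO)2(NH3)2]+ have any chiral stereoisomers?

yes

The six octahedral sites form three mutually perpendicular trans pairs.
There are 5 geometric isomers: Br trans, CO trans, NH3 trans; Br trans, CO cis, NH3 cis; Br cis, CO cis, NH3 trans; Br cis, CO cis, NH3 cis (chiral); Br cis, CO trans, NH3 cis.
One of these lacks any improper symmetry element and so occurs as an enantiomeric pair, giving 5 + 1 = 6 stereoisomers in total.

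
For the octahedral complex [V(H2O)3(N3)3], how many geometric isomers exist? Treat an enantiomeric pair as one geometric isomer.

2

An octahedron has six vertices in three trans pairs; every non-trans pair is cis.
The distinct arrangements are (2 in all): H2O mer; H2O fac.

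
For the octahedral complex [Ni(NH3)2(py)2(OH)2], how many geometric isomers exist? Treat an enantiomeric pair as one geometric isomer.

5

An octahedron has six vertices in three trans pairs; every non-trans pair is cis.
The distinct arrangements are (5 in all): NH3 trans, py trans, OH trans; NH3 trans, py cis, OH cis; NH3 cis, py trans, OH cis; NH3 cis, py cis, OH cis (chiral); NH3 cis, py cis, OH trans.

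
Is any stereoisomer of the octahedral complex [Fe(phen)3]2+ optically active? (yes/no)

The six octahedral sites form three mutually perpendicular trans pairs.
Each phen is bidentate and must span two cis positions.
Only one geometric arrangement is possible; it has no improper symmetry element, so it exists as a pair of enantiomers (2 stereoisomers).

yes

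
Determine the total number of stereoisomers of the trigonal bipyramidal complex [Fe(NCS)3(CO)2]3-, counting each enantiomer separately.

3

Systematic placement gives 3 geometric isomers: CO both axial; CO one axial, one equatorial; CO both equatorial.
Each arrangement has an internal mirror plane or centre of symmetry, so none is chiral.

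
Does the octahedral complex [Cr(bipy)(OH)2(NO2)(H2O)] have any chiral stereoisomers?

An octahedron has six vertices in three trans pairs; every non-trans pair is cis.
Each bipy is bidentate and must span two cis positions.
There are 4 geometric isomers: OH cis (3 arrangements, 2 chiral); OH trans.
Of these, 2 lack any improper symmetry element and so occur as enantiomeric pairs, giving 4 + 2 = 6 stereoisomers in total.

yes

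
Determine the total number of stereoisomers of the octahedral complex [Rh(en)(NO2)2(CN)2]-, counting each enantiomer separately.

4

Each en is bidentate and must span two cis positions.
Working through the distinct placements yields 3 geometric isomers: NO2 cis, CN trans; NO2 cis, CN cis (chiral); NO2 trans, CN cis.
One of these lacks any improper symmetry element and so occurs as an enantiomeric pair, giving 3 + 1 = 4 stereoisomers in total.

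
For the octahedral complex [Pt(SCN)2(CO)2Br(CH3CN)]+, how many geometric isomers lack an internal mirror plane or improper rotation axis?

2

An octahedron has six vertices in three trans pairs; every non-trans pair is cis.
The distinct arrangements are (6 in all): SCN trans, CO trans; SCN cis, CO cis (3 arrangements, 2 chiral); SCN trans, CO cis; SCN cis, CO trans.
Of these, 2 lack any improper symmetry element and so occur as enantiomeric pairs, giving 6 + 2 = 8 stereoisomers in total.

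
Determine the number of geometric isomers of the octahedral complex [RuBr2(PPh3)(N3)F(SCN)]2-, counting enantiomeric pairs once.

Placing the ligands in turn and identifying arrangements related by rotation or reflection leaves 9 distinct geometric isomers.

9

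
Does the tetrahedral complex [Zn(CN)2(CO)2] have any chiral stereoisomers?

All four vertices of a tetrahedron are equivalent and mutually adjacent, so cis/trans isomerism cannot arise.
Only one geometric arrangement is possible.

no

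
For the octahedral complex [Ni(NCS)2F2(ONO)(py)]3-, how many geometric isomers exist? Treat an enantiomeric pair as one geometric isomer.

The six octahedral sites form three mutually perpendicular trans pairs.
There are 6 geometric isomers: NCS trans, F trans; NCS cis, F trans; NCS cis, F cis (3 arrangements, 2 chiral); NCS trans, F cis.

6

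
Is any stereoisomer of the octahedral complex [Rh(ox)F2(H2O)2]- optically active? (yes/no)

yes

An octahedron has six vertices in three trans pairs; every non-trans pair is cis.
Each ox is bidentate and must span two cis positions.
The distinct arrangements are (3 in all): F trans, H2O cis; F cis, H2O cis (chiral); F cis, H2O trans.
One of these lacks any improper symmetry element and so occurs as an enantiomeric pair, giving 3 + 1 = 4 stereoisomers in total.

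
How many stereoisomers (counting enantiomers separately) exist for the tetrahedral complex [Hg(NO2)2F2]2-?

1

In a tetrahedral complex all four positions are equivalent and every pair of ligands is adjacent — there is no cis/trans distinction.
Only one geometric arrangement is possible.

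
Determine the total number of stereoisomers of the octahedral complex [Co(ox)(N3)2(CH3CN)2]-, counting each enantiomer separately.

4

The six octahedral sites form three mutually perpendicular trans pairs.
Each ox is bidentate and must span two cis positions.
The distinct arrangements are (3 in all): N3 cis, CH3CN trans; N3 cis, CH3CN cis (chiral); N3 trans, CH3CN cis.
One of these lacks any improper symmetry element and so occurs as an enantiomeric pair, giving 3 + 1 = 4 stereoisomers in total.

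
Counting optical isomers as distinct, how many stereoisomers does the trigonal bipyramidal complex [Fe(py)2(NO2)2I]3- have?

Exhaustive case analysis gives 5 geometric isomers.
One of these lacks any improper symmetry element and so occurs as an enantiomeric pair, giving 5 + 1 = 6 stereoisomers in total.

6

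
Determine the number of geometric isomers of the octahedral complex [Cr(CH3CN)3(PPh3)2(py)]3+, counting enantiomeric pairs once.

An octahedron has six vertices in three trans pairs; every non-trans pair is cis.
Working through the distinct placements yields 3 geometric isomers: CH3CN mer, PPh3 cis; CH3CN mer, PPh3 trans; CH3CN fac, PPh3 cis.

3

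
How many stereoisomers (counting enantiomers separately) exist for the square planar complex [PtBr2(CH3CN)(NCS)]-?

A square has two trans pairs of vertices; adjacent vertices are cis.
Working through the distinct placements yields 2 geometric isomers: Br cis; Br trans.
Each arrangement has an internal mirror plane or centre of symmetry, so none is chiral.

2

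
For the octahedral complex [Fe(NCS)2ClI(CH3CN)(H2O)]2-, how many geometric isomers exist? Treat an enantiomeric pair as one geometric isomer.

An octahedron has six vertices in three trans pairs; every non-trans pair is cis.
Exhaustive case analysis gives 9 geometric isomers.

9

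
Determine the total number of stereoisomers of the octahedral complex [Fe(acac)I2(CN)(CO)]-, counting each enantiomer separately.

6

Each acac is bidentate and must span two cis positions.
There are 4 geometric isomers: I cis (3 arrangements, 2 chiral); I trans.
Of these, 2 lack any improper symmetry element and so occur as enantiomeric pairs, giving 4 + 2 = 6 stereoisomers in total.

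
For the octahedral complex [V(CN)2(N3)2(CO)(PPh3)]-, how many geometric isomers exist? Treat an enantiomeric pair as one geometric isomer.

6

An octahedron has six vertices in three trans pairs; every non-trans pair is cis.
The distinct arrangements are (6 in all): CN trans, N3 cis; CN trans, N3 trans; CN cis, N3 cis (3 arrangements, 2 chiral); CN cis, N3 trans.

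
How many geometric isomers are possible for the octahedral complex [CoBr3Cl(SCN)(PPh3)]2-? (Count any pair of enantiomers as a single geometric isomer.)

An octahedron has six vertices in three trans pairs; every non-trans pair is cis.
There are 4 geometric isomers: Br mer (3 arrangements); Br fac (chiral).

4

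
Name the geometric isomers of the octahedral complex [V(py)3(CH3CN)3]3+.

An octahedron has six vertices in three trans pairs; every non-trans pair is cis.
The distinct arrangements are (2 in all): py mer; py fac.

fac and mer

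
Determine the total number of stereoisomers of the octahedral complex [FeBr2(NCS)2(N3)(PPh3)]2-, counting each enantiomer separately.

8

An octahedron has six vertices in three trans pairs; every non-trans pair is cis.
The distinct arrangements are (6 in all): Br trans, NCS cis; Br trans, NCS trans; Br cis, NCS cis (3 arrangements, 2 chiral); Br cis, NCS trans.
Of these, 2 lack any improper symmetry element and so occur as enantiomeric pairs, giving 6 + 2 = 8 stereoisomers in total.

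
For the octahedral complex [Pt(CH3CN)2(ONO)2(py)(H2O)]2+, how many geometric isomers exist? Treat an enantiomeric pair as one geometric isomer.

Systematic placement gives 6 geometric isomers: CH3CN trans, ONO cis; CH3CN trans, ONO trans; CH3CN cis, ONO cis (3 arrangements, 2 chiral); CH3CN cis, ONO trans.

6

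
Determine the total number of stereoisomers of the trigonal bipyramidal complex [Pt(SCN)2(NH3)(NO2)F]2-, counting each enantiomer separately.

In a trigonal bipyramid the two axial positions differ from the three equatorial ones.
Exhaustive case analysis gives 7 geometric isomers.
Of these, 3 lack any improper symmetry element and so occur as enantiomeric pairs, giving 7 + 3 = 10 stereoisomers in total.

10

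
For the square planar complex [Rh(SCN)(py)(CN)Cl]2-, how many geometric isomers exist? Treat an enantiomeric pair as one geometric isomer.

3

A square has two trans pairs of vertices; adjacent vertices are cis.
Systematic placement gives 3 geometric isomers: (CN/SCN trans, Cl/py trans); (CN/py trans, Cl/SCN trans); (CN/Cl trans, SCN/py trans).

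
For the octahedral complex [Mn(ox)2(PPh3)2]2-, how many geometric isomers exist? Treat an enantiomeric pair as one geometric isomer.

The six octahedral sites form three mutually perpendicular trans pairs.
Each ox is bidentate and must span two cis positions.
There are 2 geometric isomers: PPh3 trans; PPh3 cis (chiral).

2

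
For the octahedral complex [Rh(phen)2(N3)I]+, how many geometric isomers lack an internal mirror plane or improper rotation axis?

An octahedron has six vertices in three trans pairs; every non-trans pair is cis.
Each phen is bidentate and must span two cis positions.
Systematic placement gives 2 geometric isomers: N3 and I mutually trans; N3 and I mutually cis (chiral).
One of these lacks any improper symmetry element and so occurs as an enantiomeric pair, giving 2 + 1 = 3 stereoisomers in total.

1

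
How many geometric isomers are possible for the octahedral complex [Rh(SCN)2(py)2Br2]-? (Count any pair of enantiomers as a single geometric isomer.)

An octahedron has six vertices in three trans pairs; every non-trans pair is cis.
The distinct arrangements are (5 in all): SCN trans, py trans, Br trans; SCN cis, py cis, Br trans; SCN cis, py trans, Br cis; SCN cis, py cis, Br cis (chiral); SCN trans, py cis, Br cis.

5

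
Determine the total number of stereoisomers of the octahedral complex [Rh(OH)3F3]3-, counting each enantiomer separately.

The six octahedral sites form three mutually perpendicular trans pairs.
The distinct arrangements are (2 in all): OH mer; OH fac.
Each arrangement has an internal mirror plane or centre of symmetry, so none is chiral.

2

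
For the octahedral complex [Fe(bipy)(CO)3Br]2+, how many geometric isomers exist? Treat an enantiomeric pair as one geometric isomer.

An octahedron has six vertices in three trans pairs; every non-trans pair is cis.
Each bipy is bidentate and must span two cis positions.
Systematic placement gives 2 geometric isomers: CO fac; CO mer.

2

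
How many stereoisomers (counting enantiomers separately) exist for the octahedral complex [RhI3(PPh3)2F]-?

3

An octahedron has six vertices in three trans pairs; every non-trans pair is cis.
The distinct arrangements are (3 in all): I mer, PPh3 trans; I fac, PPh3 cis; I mer, PPh3 cis.
Each arrangement has an internal mirror plane or centre of symmetry, so none is chiral.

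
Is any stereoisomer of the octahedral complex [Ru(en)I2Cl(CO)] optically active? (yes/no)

yes

An octahedron has six vertices in three trans pairs; every non-trans pair is cis.
Each en is bidentate and must span two cis positions.
Working through the distinct placements yields 4 geometric isomers: I cis (3 arrangements, 2 chiral); I trans.
Of these, 2 lack any improper symmetry element and so occur as enantiomeric pairs, giving 4 + 2 = 6 stereoisomers in total.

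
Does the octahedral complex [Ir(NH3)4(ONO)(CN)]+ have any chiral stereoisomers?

no

In an octahedral complex each vertex has one trans partner and four cis neighbours.
Working through the distinct placements yields 2 geometric isomers: ONO and CN mutually cis; ONO and CN mutually trans.
Each arrangement has an internal mirror plane or centre of symmetry, so none is chiral.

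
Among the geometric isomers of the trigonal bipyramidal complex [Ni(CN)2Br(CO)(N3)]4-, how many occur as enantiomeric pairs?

3

Exhaustive case analysis gives 7 geometric isomers.
Of these, 3 lack any improper symmetry element and so occur as enantiomeric pairs, giving 7 + 3 = 10 stereoisomers in total.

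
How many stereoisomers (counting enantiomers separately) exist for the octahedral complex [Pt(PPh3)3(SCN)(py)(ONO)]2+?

5

Working through the distinct placements yields 4 geometric isomers: PPh3 mer (3 arrangements); PPh3 fac (chiral).
One of these lacks any improper symmetry element and so occurs as an enantiomeric pair, giving 4 + 1 = 5 stereoisomers in total.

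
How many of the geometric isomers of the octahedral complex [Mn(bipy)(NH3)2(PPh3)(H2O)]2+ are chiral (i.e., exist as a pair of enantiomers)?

2

In an octahedral complex each vertex has one trans partner and four cis neighbours.
Each bipy is bidentate and must span two cis positions.
There are 4 geometric isomers: NH3 cis (3 arrangements, 2 chiral); NH3 trans.
Of these, 2 lack any improper symmetry element and so occur as enantiomeric pairs, giving 4 + 2 = 6 stereoisomers in total.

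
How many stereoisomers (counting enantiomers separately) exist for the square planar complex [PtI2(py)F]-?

2

In a square planar complex each vertex has one trans partner and two cis neighbours.
Systematic placement gives 2 geometric isomers: I cis; I trans.
Each arrangement has an internal mirror plane or centre of symmetry, so none is chiral.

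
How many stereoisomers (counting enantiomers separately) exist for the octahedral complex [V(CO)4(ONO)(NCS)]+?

The six octahedral sites form three mutually perpendicular trans pairs.
Systematic placement gives 2 geometric isomers: ONO and NCS mutually trans; ONO and NCS mutually cis.
Each arrangement has an internal mirror plane or centre of symmetry, so none is chiral.

2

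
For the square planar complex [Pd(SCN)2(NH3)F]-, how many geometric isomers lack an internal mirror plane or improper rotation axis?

The distinct arrangements are (2 in all): SCN cis; SCN trans.
Each arrangement has an internal mirror plane or centre of symmetry, so none is chiral.

0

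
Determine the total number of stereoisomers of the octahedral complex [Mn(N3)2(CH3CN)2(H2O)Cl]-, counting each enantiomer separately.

An octahedron has six vertices in three trans pairs; every non-trans pair is cis.
The distinct arrangements are (6 in all): N3 trans, CH3CN trans; N3 cis, CH3CN trans; N3 trans, CH3CN cis; N3 cis, CH3CN cis (3 arrangements, 2 chiral).
Of these, 2 lack any improper symmetry element and so occur as enantiomeric pairs, giving 6 + 2 = 8 stereoisomers in total.

8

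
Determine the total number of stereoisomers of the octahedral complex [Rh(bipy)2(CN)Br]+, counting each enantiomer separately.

In an octahedral complex each vertex has one trans partner and four cis neighbours.
Each bipy is bidentate and must span two cis positions.
There are 2 geometric isomers: CN and Br mutually trans; CN and Br mutually cis (chiral).
One of these lacks any improper symmetry element and so occurs as an enantiomeric pair, giving 2 + 1 = 3 stereoisomers in total.

3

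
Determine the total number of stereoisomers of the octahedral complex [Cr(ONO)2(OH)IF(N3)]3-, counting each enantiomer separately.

Exhaustive case analysis gives 9 geometric isomers.
Of these, 6 lack any improper symmetry element and so occur as enantiomeric pairs, giving 9 + 6 = 15 stereoisomers in total.

15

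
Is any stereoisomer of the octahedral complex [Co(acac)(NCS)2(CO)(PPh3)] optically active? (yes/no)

The six octahedral sites form three mutually perpendicular trans pairs.
Each acac is bidentate and must span two cis positions.
There are 4 geometric isomers: NCS cis (3 arrangements, 2 chiral); NCS trans.
Of these, 2 lack any improper symmetry element and so occur as enantiomeric pairs, giving 4 + 2 = 6 stereoisomers in total.

yes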